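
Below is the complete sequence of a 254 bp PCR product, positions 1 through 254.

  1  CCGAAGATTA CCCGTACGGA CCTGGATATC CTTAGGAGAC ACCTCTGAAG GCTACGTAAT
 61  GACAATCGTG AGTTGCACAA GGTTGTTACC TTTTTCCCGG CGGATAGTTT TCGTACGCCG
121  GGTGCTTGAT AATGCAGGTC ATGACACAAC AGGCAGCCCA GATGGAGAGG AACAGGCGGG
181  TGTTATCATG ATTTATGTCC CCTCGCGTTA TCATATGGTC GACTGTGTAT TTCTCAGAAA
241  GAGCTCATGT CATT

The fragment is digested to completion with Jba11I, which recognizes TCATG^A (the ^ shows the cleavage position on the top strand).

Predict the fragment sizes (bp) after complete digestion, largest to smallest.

143, 64, 47 bp

Jba11I sites (TCATGA) start at positions 139, 186.
Jba11I cuts after base 5 of each site (before the last base), so after positions 143, 190.
Linear molecule, 2 cuts → 3 fragments:
  1–143 → 143 bp
  144–190 → 47 bp
  191–254 → 64 bp
Sorted largest to smallest: 143, 64, 47 bp.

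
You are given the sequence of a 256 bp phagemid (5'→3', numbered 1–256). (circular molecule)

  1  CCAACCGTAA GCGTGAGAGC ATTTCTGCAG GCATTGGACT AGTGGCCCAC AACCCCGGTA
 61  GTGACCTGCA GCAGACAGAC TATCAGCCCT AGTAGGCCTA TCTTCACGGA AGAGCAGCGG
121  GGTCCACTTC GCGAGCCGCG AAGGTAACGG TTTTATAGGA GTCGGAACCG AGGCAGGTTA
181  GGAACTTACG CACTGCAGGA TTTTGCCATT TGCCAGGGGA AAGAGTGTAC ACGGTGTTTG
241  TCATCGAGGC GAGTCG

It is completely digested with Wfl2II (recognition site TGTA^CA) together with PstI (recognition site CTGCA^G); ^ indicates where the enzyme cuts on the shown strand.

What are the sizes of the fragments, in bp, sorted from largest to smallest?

The Wfl2II site (TGTACA) starts at position 226.
Wfl2II cuts after base 4 of each site, so after position 229.
PstI sites (CTGCAG) start at positions 25, 66, 193.
PstI cuts after base 5 of each site (before the last base), so after positions 29, 70, 197.
Combined cut positions: 29, 70, 197, 229.
Circular molecule, 4 cuts → 4 fragments:
  30–70 → 41 bp
  71–197 → 127 bp
  198–229 → 32 bp
  230–256 then 1–29 → 27 + 29 = 56 bp
Sorted largest to smallest: 127, 56, 41, 32 bp.

127, 56, 41, 32 bp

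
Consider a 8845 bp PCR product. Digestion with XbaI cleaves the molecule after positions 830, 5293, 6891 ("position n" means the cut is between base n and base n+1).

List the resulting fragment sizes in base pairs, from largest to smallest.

4463, 1954, 1598, 830 bp

Linear molecule, 3 cuts → 4 fragments:
  830 − 0 = 830 bp
  5293 − 830 = 4463 bp
  6891 − 5293 = 1598 bp
  8845 − 6891 = 1954 bp
Sorted largest to smallest: 4463, 1954, 1598, 830 bp.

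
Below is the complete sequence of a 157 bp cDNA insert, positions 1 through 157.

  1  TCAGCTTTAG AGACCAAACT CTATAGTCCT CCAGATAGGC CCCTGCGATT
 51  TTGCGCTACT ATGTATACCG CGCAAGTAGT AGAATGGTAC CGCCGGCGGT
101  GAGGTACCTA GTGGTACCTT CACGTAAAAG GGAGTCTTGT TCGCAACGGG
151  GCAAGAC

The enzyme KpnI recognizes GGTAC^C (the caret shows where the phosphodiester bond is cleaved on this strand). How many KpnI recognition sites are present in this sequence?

3

GGTACC occurs starting at positions 86, 103, 113.
KpnI cuts at 3 sites.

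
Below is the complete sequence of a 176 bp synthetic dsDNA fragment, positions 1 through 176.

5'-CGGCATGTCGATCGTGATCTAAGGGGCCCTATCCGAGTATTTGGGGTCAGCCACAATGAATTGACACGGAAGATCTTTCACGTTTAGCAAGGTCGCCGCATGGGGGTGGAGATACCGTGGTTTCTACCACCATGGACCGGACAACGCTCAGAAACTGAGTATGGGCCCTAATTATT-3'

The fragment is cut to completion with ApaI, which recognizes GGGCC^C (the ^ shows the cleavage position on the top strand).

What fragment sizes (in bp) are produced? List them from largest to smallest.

ApaI sites (GGGCCC) start at positions 24, 163.
ApaI cuts after base 5 of each site (before the last base), so after positions 28, 167.
Linear molecule, 2 cuts → 3 fragments:
  1–28 → 28 bp
  29–167 → 139 bp
  168–176 → 9 bp
Sorted largest to smallest: 139, 28, 9 bp.

139, 28, 9 bp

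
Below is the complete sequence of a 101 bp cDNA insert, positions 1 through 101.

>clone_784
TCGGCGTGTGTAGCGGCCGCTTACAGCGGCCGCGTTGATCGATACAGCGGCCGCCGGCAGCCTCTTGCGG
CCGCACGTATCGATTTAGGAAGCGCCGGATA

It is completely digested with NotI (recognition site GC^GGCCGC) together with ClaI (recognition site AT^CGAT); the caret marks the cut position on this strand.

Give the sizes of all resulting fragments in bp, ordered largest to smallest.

21, 20, 14, 13, 12, 12, 9 bp

NotI sites (GCGGCCGC) start at positions 13, 26, 47, 67.
NotI cuts after base 2 of each site, so after positions 14, 27, 48, 68.
ClaI sites (ATCGAT) start at positions 38, 79.
ClaI cuts after base 2 of each site, so after positions 39, 80.
Combined cut positions: 14, 27, 39, 48, 68, 80.
Linear molecule, 6 cuts → 7 fragments:
  1–14 → 14 bp
  15–27 → 13 bp
  28–39 → 12 bp
  40–48 → 9 bp
  49–68 → 20 bp
  69–80 → 12 bp
  81–101 → 21 bp
Sorted largest to smallest: 21, 20, 14, 13, 12, 12, 9 bp.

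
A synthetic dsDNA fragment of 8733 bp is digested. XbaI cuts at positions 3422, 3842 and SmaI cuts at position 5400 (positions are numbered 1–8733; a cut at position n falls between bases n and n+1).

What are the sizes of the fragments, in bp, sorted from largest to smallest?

3422, 3333, 1558, 420 bp

Combined cut positions (sorted): 3422, 3842, 5400.
Linear molecule, 3 cuts → 4 fragments:
  3422 − 0 = 3422 bp
  3842 − 3422 = 420 bp
  5400 − 3842 = 1558 bp
  8733 − 5400 = 3333 bp
Sorted largest to smallest: 3422, 3333, 1558, 420 bp.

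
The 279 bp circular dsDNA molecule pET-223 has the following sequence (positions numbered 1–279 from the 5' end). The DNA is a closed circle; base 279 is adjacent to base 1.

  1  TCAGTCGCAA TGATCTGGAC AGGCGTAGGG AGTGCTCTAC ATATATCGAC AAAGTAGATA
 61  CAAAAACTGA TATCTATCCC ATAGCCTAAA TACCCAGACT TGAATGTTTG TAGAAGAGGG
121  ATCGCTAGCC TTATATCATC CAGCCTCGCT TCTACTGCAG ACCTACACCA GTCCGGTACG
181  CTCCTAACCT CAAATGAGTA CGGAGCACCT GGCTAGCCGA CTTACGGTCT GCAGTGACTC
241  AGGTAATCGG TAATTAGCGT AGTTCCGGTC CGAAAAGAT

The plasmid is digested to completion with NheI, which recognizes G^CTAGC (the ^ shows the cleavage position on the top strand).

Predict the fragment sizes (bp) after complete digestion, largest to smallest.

NheI sites (GCTAGC) start at positions 124, 212.
NheI cuts after the first base of each site, so after positions 124, 212.
Circular molecule, 2 cuts → 2 fragments:
  125–212 → 88 bp
  213–279 then 1–124 → 67 + 124 = 191 bp
Sorted largest to smallest: 191, 88 bp.

191, 88 bp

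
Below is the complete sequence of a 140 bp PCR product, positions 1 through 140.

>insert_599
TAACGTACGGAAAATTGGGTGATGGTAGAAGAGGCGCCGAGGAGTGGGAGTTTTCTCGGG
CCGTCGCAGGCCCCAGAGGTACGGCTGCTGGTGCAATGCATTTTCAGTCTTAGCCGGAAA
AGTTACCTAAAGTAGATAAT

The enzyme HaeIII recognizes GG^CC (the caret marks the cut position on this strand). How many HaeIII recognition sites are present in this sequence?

GGCC occurs starting at positions 59, 69.
HaeIII cuts at 2 sites.

2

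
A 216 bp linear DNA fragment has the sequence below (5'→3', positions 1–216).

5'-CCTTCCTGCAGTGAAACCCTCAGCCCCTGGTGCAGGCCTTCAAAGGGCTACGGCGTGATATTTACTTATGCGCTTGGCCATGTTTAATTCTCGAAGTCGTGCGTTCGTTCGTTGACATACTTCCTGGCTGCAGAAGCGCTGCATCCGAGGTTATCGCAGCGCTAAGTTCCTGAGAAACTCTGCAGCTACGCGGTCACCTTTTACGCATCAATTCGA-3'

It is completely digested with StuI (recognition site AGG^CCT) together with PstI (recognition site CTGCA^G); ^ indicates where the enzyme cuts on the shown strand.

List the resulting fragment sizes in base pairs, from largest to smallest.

96, 52, 32, 26, 10 bp

The StuI site (AGGCCT) starts at position 34.
StuI cuts after base 3 of each site, so after position 36.
PstI sites (CTGCAG) start at positions 6, 128, 180.
PstI cuts after base 5 of each site (before the last base), so after positions 10, 132, 184.
Combined cut positions: 10, 36, 132, 184.
Linear molecule, 4 cuts → 5 fragments:
  1–10 → 10 bp
  11–36 → 26 bp
  37–132 → 96 bp
  133–184 → 52 bp
  185–216 → 32 bp
Sorted largest to smallest: 96, 52, 32, 26, 10 bp.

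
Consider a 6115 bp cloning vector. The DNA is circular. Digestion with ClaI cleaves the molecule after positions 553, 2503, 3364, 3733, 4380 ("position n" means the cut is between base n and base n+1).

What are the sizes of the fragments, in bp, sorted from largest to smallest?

Circular molecule, 5 cuts → 5 fragments:
  2503 − 553 = 1950 bp
  3364 − 2503 = 861 bp
  3733 − 3364 = 369 bp
  4380 − 3733 = 647 bp
  wrap: 6115 − 4380 + 553 = 2288 bp
Sorted largest to smallest: 2288, 1950, 861, 647, 369 bp.

2288, 1950, 861, 647, 369 bp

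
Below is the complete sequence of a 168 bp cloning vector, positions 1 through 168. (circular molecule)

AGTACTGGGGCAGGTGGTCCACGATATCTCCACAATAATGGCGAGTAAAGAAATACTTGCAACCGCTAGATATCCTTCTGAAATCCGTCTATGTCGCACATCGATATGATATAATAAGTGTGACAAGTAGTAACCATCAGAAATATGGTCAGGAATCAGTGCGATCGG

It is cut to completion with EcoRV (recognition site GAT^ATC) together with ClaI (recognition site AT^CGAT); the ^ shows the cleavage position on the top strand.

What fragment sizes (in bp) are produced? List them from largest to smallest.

EcoRV sites (GATATC) start at positions 23, 69.
EcoRV cuts after base 3 of each site, so after positions 25, 71.
The ClaI site (ATCGAT) starts at position 100.
ClaI cuts after base 2 of each site, so after position 101.
Combined cut positions: 25, 71, 101.
Circular molecule, 3 cuts → 3 fragments:
  26–71 → 46 bp
  72–101 → 30 bp
  102–168 then 1–25 → 67 + 25 = 92 bp
Sorted largest to smallest: 92, 46, 30 bp.

92, 46, 30 bp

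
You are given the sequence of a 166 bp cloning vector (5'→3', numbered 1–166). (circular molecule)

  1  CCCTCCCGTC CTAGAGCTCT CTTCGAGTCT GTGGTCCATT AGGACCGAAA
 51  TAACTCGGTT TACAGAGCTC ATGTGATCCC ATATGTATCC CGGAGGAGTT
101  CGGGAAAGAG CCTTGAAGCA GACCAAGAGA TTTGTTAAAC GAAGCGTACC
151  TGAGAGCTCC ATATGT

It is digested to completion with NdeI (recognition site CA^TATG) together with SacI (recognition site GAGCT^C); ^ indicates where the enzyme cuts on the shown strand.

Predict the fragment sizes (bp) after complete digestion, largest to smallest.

77, 51, 23, 12, 3 bp

NdeI sites (CATATG) start at positions 80, 160.
NdeI cuts after base 2 of each site, so after positions 81, 161.
SacI sites (GAGCTC) start at positions 14, 65, 154.
SacI cuts after base 5 of each site (before the last base), so after positions 18, 69, 158.
Combined cut positions: 18, 69, 81, 158, 161.
Circular molecule, 5 cuts → 5 fragments:
  19–69 → 51 bp
  70–81 → 12 bp
  82–158 → 77 bp
  159–161 → 3 bp
  162–166 then 1–18 → 5 + 18 = 23 bp
Sorted largest to smallest: 77, 51, 23, 12, 3 bp.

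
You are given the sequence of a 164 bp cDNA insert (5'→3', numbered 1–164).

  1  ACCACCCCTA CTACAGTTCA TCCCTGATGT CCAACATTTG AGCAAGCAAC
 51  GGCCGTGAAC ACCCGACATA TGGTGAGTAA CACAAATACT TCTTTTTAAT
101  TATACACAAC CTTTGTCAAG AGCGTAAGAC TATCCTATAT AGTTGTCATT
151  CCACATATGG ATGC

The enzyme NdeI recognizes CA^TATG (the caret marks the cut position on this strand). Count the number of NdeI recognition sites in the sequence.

2

CATATG occurs starting at positions 67, 154.
NdeI cuts at 2 sites.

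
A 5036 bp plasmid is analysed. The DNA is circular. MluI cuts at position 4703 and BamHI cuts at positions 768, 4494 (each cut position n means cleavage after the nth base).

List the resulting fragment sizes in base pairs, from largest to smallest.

Combined cut positions (sorted): 768, 4494, 4703.
Circular molecule, 3 cuts → 3 fragments:
  4494 − 768 = 3726 bp
  4703 − 4494 = 209 bp
  wrap: 5036 − 4703 + 768 = 1101 bp
Sorted largest to smallest: 3726, 1101, 209 bp.

3726, 1101, 209 bp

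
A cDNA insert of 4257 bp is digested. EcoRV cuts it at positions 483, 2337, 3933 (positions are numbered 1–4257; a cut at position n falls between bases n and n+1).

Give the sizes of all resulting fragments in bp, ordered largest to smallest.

1854, 1596, 483, 324 bp

Linear molecule, 3 cuts → 4 fragments:
  483 − 0 = 483 bp
  2337 − 483 = 1854 bp
  3933 − 2337 = 1596 bp
  4257 − 3933 = 324 bp
Sorted largest to smallest: 1854, 1596, 483, 324 bp.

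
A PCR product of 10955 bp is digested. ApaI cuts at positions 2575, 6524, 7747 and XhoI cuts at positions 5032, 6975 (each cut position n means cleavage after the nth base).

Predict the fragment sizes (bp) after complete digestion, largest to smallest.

Combined cut positions (sorted): 2575, 5032, 6524, 6975, 7747.
Linear molecule, 5 cuts → 6 fragments:
  2575 − 0 = 2575 bp
  5032 − 2575 = 2457 bp
  6524 − 5032 = 1492 bp
  6975 − 6524 = 451 bp
  7747 − 6975 = 772 bp
  10955 − 7747 = 3208 bp
Sorted largest to smallest: 3208, 2575, 2457, 1492, 772, 451 bp.

3208, 2575, 2457, 1492, 772, 451 bp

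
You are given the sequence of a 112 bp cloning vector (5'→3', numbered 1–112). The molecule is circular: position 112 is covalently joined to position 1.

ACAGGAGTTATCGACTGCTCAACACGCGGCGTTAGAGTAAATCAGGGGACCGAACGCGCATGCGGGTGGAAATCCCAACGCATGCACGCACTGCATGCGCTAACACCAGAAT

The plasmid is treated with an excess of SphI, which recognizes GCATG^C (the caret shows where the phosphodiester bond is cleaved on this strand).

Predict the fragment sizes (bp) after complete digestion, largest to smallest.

SphI sites (GCATGC) start at positions 58, 80, 93.
SphI cuts after base 5 of each site (before the last base), so after positions 62, 84, 97.
Circular molecule, 3 cuts → 3 fragments:
  63–84 → 22 bp
  85–97 → 13 bp
  98–112 then 1–62 → 15 + 62 = 77 bp
Sorted largest to smallest: 77, 22, 13 bp.

77, 22, 13 bp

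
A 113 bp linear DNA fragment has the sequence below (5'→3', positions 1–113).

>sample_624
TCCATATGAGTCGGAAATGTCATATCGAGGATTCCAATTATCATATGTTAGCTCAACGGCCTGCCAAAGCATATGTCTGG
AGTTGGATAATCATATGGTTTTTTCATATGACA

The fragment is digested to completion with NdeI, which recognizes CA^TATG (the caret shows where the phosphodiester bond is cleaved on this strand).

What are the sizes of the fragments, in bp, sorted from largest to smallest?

39, 28, 22, 13, 7, 4 bp

NdeI sites (CATATG) start at positions 3, 42, 70, 92, 105.
NdeI cuts after base 2 of each site, so after positions 4, 43, 71, 93, 106.
Linear molecule, 5 cuts → 6 fragments:
  1–4 → 4 bp
  5–43 → 39 bp
  44–71 → 28 bp
  72–93 → 22 bp
  94–106 → 13 bp
  107–113 → 7 bp
Sorted largest to smallest: 39, 28, 22, 13, 7, 4 bp.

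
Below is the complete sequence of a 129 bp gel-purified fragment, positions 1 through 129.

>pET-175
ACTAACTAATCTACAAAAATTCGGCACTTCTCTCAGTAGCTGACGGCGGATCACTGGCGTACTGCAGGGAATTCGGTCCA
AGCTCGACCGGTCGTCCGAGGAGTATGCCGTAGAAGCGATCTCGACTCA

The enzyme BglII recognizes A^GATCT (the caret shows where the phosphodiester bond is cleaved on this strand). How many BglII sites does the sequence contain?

0

No occurrence of AGATCT is present in the sequence.
BglII does not cut: 0 sites.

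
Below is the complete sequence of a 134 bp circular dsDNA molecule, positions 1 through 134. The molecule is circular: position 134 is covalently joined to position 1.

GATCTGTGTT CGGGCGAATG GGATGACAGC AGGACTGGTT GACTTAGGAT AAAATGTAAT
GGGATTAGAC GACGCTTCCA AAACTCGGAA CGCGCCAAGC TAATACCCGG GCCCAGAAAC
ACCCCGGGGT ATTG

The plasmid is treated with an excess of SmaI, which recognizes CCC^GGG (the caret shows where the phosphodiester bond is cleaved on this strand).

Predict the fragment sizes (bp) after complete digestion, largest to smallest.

117, 17 bp

SmaI sites (CCCGGG) start at positions 106, 123.
SmaI cuts after base 3 of each site, so after positions 108, 125.
Circular molecule, 2 cuts → 2 fragments:
  109–125 → 17 bp
  126–134 then 1–108 → 9 + 108 = 117 bp
Sorted largest to smallest: 117, 17 bp.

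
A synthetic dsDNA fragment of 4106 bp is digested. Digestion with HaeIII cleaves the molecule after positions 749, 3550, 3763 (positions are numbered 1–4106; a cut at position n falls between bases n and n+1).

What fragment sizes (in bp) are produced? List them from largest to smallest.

Linear molecule, 3 cuts → 4 fragments:
  749 − 0 = 749 bp
  3550 − 749 = 2801 bp
  3763 − 3550 = 213 bp
  4106 − 3763 = 343 bp
Sorted largest to smallest: 2801, 749, 343, 213 bp.

2801, 749, 343, 213 bp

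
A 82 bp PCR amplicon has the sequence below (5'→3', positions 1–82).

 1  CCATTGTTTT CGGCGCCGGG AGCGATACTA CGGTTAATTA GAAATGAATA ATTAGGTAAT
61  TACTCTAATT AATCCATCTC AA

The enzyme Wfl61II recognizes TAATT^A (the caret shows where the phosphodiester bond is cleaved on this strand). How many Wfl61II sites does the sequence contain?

4

TAATTA occurs starting at positions 35, 49, 57, 66.
Wfl61II cuts at 4 sites.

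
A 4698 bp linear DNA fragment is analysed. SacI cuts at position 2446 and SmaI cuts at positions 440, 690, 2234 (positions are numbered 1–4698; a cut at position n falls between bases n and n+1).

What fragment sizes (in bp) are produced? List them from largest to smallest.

2252, 1544, 440, 250, 212 bp

Combined cut positions (sorted): 440, 690, 2234, 2446.
Linear molecule, 4 cuts → 5 fragments:
  440 − 0 = 440 bp
  690 − 440 = 250 bp
  2234 − 690 = 1544 bp
  2446 − 2234 = 212 bp
  4698 − 2446 = 2252 bp
Sorted largest to smallest: 2252, 1544, 440, 250, 212 bp.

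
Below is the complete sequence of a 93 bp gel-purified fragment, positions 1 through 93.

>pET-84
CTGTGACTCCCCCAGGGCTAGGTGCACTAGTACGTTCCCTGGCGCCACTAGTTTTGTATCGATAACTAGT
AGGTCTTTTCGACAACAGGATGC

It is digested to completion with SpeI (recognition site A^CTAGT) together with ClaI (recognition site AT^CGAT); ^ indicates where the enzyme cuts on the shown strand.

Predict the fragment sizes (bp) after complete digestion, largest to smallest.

28, 26, 21, 12, 6 bp

SpeI sites (ACTAGT) start at positions 26, 47, 65.
SpeI cuts after the first base of each site, so after positions 26, 47, 65.
The ClaI site (ATCGAT) starts at position 58.
ClaI cuts after base 2 of each site, so after position 59.
Combined cut positions: 26, 47, 59, 65.
Linear molecule, 4 cuts → 5 fragments:
  1–26 → 26 bp
  27–47 → 21 bp
  48–59 → 12 bp
  60–65 → 6 bp
  66–93 → 28 bp
Sorted largest to smallest: 28, 26, 21, 12, 6 bp.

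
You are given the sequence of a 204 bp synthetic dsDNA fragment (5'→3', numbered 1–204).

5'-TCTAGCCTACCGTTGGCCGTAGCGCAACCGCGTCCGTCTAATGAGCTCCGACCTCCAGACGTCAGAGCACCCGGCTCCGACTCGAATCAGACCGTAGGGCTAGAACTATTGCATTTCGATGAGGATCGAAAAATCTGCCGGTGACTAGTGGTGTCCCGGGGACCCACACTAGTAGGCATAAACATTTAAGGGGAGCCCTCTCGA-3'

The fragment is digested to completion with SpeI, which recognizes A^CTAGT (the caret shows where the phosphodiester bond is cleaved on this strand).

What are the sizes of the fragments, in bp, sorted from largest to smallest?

144, 36, 24 bp

SpeI sites (ACTAGT) start at positions 144, 168.
SpeI cuts after the first base of each site, so after positions 144, 168.
Linear molecule, 2 cuts → 3 fragments:
  1–144 → 144 bp
  145–168 → 24 bp
  169–204 → 36 bp
Sorted largest to smallest: 144, 36, 24 bp.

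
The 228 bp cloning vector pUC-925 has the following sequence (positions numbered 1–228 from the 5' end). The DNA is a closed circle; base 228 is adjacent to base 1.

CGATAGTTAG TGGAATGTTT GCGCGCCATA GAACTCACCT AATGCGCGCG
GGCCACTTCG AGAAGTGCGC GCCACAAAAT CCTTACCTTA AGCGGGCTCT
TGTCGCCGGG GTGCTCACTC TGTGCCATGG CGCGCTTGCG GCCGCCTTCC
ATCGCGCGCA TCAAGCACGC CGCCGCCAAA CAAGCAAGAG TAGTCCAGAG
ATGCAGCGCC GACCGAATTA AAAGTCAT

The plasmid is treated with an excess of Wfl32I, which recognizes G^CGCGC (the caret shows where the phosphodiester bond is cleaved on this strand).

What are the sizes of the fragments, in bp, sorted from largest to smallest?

95, 63, 24, 23, 23 bp

Wfl32I sites (GCGCGC) start at positions 21, 44, 67, 130, 154.
Wfl32I cuts after the first base of each site, so after positions 21, 44, 67, 130, 154.
Circular molecule, 5 cuts → 5 fragments:
  22–44 → 23 bp
  45–67 → 23 bp
  68–130 → 63 bp
  131–154 → 24 bp
  155–228 then 1–21 → 74 + 21 = 95 bp
Sorted largest to smallest: 95, 63, 24, 23, 23 bp.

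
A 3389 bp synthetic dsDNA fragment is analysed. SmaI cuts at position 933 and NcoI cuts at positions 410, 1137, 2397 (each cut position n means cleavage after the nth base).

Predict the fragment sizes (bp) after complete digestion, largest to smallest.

Combined cut positions (sorted): 410, 933, 1137, 2397.
Linear molecule, 4 cuts → 5 fragments:
  410 − 0 = 410 bp
  933 − 410 = 523 bp
  1137 − 933 = 204 bp
  2397 − 1137 = 1260 bp
  3389 − 2397 = 992 bp
Sorted largest to smallest: 1260, 992, 523, 410, 204 bp.

1260, 992, 523, 410, 204 bp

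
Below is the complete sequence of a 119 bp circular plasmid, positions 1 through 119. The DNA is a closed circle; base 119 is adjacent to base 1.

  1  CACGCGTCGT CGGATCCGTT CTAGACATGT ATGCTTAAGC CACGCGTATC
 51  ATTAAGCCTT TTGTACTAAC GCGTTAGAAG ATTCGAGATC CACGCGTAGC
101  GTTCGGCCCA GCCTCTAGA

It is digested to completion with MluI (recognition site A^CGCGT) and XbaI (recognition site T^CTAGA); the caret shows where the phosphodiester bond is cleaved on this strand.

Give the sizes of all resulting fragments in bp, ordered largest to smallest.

MluI sites (ACGCGT) start at positions 2, 42, 69, 92.
MluI cuts after the first base of each site, so after positions 2, 42, 69, 92.
XbaI sites (TCTAGA) start at positions 20, 114.
XbaI cuts after the first base of each site, so after positions 20, 114.
Combined cut positions: 2, 20, 42, 69, 92, 114.
Circular molecule, 6 cuts → 6 fragments:
  3–20 → 18 bp
  21–42 → 22 bp
  43–69 → 27 bp
  70–92 → 23 bp
  93–114 → 22 bp
  115–119 then 1–2 → 5 + 2 = 7 bp
Sorted largest to smallest: 27, 23, 22, 22, 18, 7 bp.

27, 23, 22, 22, 18, 7 bp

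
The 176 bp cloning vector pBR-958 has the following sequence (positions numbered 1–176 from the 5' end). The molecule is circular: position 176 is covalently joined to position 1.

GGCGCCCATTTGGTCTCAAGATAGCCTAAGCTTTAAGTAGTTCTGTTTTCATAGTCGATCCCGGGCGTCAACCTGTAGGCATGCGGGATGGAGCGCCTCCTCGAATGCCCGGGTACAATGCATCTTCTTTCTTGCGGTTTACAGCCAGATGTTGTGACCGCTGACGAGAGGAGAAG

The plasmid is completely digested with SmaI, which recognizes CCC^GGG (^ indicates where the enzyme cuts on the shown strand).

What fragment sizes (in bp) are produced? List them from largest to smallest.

SmaI sites (CCCGGG) start at positions 60, 108.
SmaI cuts after base 3 of each site, so after positions 62, 110.
Circular molecule, 2 cuts → 2 fragments:
  63–110 → 48 bp
  111–176 then 1–62 → 66 + 62 = 128 bp
Sorted largest to smallest: 128, 48 bp.

128, 48 bp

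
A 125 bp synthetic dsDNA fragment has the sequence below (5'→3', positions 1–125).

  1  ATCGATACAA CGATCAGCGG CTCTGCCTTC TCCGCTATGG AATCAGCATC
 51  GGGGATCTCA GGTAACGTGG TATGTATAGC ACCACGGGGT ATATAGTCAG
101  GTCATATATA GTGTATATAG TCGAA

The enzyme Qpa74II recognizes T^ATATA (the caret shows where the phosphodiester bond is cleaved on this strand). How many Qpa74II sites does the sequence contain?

3

TATATA occurs starting at positions 90, 105, 114.
Qpa74II cuts at 3 sites.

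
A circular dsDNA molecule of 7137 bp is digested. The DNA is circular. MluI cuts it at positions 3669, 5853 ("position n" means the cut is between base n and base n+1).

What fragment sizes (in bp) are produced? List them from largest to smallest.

4953, 2184 bp

Circular molecule, 2 cuts → 2 fragments:
  5853 − 3669 = 2184 bp
  wrap: 7137 − 5853 + 3669 = 4953 bp
Sorted largest to smallest: 4953, 2184 bp.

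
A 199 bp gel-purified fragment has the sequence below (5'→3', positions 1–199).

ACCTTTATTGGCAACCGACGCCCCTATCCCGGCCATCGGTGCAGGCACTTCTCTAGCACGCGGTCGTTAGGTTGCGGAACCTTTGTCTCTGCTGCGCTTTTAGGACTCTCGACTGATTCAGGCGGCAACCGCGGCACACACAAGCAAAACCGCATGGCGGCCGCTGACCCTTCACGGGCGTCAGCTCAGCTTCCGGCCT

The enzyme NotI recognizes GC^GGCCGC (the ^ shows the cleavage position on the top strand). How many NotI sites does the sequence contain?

GCGGCCGC occurs starting at position 157.
NotI cuts at 1 site.

1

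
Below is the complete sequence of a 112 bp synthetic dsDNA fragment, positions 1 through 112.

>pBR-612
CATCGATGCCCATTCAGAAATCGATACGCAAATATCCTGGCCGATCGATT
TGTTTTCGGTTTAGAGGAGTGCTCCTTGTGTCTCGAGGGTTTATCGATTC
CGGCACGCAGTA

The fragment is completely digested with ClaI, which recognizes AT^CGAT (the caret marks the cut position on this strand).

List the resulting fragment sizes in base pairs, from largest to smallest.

ClaI sites (ATCGAT) start at positions 2, 20, 44, 93.
ClaI cuts after base 2 of each site, so after positions 3, 21, 45, 94.
Linear molecule, 4 cuts → 5 fragments:
  1–3 → 3 bp
  4–21 → 18 bp
  22–45 → 24 bp
  46–94 → 49 bp
  95–112 → 18 bp
Sorted largest to smallest: 49, 24, 18, 18, 3 bp.

49, 24, 18, 18, 3 bp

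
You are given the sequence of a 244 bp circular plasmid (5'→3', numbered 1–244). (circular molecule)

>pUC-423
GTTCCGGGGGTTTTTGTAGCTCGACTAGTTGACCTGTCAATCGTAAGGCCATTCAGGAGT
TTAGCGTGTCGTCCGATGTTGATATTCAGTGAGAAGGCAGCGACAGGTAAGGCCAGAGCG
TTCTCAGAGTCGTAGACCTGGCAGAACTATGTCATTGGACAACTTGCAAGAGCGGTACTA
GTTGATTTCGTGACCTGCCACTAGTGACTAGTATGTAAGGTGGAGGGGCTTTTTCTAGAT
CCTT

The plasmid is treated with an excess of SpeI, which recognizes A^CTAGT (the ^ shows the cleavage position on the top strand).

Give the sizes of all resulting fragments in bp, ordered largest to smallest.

153, 61, 23, 7 bp

SpeI sites (ACTAGT) start at positions 24, 177, 200, 207.
SpeI cuts after the first base of each site, so after positions 24, 177, 200, 207.
Circular molecule, 4 cuts → 4 fragments:
  25–177 → 153 bp
  178–200 → 23 bp
  201–207 → 7 bp
  208–244 then 1–24 → 37 + 24 = 61 bp
Sorted largest to smallest: 153, 61, 23, 7 bp.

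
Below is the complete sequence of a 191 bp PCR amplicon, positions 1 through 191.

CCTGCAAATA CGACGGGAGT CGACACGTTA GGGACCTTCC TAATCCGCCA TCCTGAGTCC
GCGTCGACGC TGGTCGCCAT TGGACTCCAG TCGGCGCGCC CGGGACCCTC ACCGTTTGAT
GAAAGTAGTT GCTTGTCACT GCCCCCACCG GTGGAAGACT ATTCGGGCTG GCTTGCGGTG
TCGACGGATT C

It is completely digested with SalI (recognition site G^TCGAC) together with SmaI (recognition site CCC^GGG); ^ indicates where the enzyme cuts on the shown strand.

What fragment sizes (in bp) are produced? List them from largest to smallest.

SalI sites (GTCGAC) start at positions 19, 63, 180.
SalI cuts after the first base of each site, so after positions 19, 63, 180.
The SmaI site (CCCGGG) starts at position 99.
SmaI cuts after base 3 of each site, so after position 101.
Combined cut positions: 19, 63, 101, 180.
Linear molecule, 4 cuts → 5 fragments:
  1–19 → 19 bp
  20–63 → 44 bp
  64–101 → 38 bp
  102–180 → 79 bp
  181–191 → 11 bp
Sorted largest to smallest: 79, 44, 38, 19, 11 bp.

79, 44, 38, 19, 11 bp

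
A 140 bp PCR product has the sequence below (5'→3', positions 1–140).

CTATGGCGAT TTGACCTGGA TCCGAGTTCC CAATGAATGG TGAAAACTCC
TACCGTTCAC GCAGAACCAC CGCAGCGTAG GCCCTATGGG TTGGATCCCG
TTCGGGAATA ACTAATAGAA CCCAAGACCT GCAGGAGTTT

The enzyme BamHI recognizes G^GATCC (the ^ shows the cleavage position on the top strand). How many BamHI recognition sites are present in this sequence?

2

GGATCC occurs starting at positions 18, 93.
BamHI cuts at 2 sites.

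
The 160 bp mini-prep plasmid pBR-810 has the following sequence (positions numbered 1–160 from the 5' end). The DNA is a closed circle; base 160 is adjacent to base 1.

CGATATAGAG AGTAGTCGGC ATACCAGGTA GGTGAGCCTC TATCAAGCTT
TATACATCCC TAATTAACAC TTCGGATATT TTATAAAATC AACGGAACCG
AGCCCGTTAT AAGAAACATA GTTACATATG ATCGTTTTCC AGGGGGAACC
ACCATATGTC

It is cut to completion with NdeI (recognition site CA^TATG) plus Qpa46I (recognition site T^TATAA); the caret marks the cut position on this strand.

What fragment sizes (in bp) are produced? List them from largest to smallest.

NdeI sites (CATATG) start at positions 125, 153.
NdeI cuts after base 2 of each site, so after positions 126, 154.
Qpa46I sites (TTATAA) start at positions 81, 107.
Qpa46I cuts after the first base of each site, so after positions 81, 107.
Combined cut positions: 81, 107, 126, 154.
Circular molecule, 4 cuts → 4 fragments:
  82–107 → 26 bp
  108–126 → 19 bp
  127–154 → 28 bp
  155–160 then 1–81 → 6 + 81 = 87 bp
Sorted largest to smallest: 87, 28, 26, 19 bp.

87, 28, 26, 19 bp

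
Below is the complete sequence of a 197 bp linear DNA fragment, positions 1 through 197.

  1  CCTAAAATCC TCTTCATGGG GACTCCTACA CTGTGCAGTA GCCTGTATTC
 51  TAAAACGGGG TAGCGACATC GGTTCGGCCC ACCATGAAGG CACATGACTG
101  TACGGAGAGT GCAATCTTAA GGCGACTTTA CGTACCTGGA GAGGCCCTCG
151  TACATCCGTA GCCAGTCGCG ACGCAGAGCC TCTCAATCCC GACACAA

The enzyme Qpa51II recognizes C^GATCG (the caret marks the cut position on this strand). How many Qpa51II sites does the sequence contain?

No occurrence of CGATCG is present in the sequence.
Qpa51II does not cut: 0 sites.

0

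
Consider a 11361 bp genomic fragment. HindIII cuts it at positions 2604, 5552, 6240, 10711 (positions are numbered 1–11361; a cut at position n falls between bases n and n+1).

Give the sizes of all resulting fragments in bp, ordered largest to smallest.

4471, 2948, 2604, 688, 650 bp

Linear molecule, 4 cuts → 5 fragments:
  2604 − 0 = 2604 bp
  5552 − 2604 = 2948 bp
  6240 − 5552 = 688 bp
  10711 − 6240 = 4471 bp
  11361 − 10711 = 650 bp
Sorted largest to smallest: 4471, 2948, 2604, 688, 650 bp.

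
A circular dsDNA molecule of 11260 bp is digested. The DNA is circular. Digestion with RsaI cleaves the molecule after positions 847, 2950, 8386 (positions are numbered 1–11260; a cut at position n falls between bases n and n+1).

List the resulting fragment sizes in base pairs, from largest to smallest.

Circular molecule, 3 cuts → 3 fragments:
  2950 − 847 = 2103 bp
  8386 − 2950 = 5436 bp
  wrap: 11260 − 8386 + 847 = 3721 bp
Sorted largest to smallest: 5436, 3721, 2103 bp.

5436, 3721, 2103 bp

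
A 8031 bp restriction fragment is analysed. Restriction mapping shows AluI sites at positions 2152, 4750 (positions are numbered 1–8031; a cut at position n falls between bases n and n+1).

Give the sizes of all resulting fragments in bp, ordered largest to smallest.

3281, 2598, 2152 bp

Linear molecule, 2 cuts → 3 fragments:
  2152 − 0 = 2152 bp
  4750 − 2152 = 2598 bp
  8031 − 4750 = 3281 bp
Sorted largest to smallest: 3281, 2598, 2152 bp.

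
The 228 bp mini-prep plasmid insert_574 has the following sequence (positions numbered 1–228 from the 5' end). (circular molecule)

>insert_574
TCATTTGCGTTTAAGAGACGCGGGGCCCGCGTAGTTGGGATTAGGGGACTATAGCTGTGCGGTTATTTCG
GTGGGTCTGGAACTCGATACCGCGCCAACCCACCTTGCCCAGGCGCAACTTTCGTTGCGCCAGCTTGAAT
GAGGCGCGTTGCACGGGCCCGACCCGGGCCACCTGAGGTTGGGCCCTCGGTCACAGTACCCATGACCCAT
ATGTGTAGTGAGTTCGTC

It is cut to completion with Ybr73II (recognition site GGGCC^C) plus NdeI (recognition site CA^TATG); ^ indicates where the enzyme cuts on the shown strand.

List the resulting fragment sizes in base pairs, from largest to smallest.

132, 46, 26, 24 bp

Ybr73II sites (GGGCCC) start at positions 23, 155, 181.
Ybr73II cuts after base 5 of each site (before the last base), so after positions 27, 159, 185.
The NdeI site (CATATG) starts at position 208.
NdeI cuts after base 2 of each site, so after position 209.
Combined cut positions: 27, 159, 185, 209.
Circular molecule, 4 cuts → 4 fragments:
  28–159 → 132 bp
  160–185 → 26 bp
  186–209 → 24 bp
  210–228 then 1–27 → 19 + 27 = 46 bp
Sorted largest to smallest: 132, 46, 26, 24 bp.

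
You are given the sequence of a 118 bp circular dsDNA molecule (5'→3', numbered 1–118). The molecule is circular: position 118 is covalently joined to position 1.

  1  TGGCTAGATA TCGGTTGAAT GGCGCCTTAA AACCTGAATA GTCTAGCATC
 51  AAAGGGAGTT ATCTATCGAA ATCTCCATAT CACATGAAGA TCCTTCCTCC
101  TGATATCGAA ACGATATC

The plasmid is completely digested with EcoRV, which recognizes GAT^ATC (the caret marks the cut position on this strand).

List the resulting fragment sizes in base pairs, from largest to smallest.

EcoRV sites (GATATC) start at positions 7, 102, 113.
EcoRV cuts after base 3 of each site, so after positions 9, 104, 115.
Circular molecule, 3 cuts → 3 fragments:
  10–104 → 95 bp
  105–115 → 11 bp
  116–118 then 1–9 → 3 + 9 = 12 bp
Sorted largest to smallest: 95, 12, 11 bp.

95, 12, 11 bp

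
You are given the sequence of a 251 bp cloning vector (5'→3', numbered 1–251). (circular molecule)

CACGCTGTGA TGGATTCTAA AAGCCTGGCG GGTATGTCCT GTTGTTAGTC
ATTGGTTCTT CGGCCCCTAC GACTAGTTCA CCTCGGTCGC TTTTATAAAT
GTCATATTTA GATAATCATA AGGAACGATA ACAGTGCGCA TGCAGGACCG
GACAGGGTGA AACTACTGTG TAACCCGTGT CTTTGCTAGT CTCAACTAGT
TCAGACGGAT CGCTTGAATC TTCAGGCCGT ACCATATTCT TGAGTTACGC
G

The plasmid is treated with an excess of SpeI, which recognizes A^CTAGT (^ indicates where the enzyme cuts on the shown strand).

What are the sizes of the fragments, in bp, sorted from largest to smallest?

128, 123 bp

SpeI sites (ACTAGT) start at positions 72, 195.
SpeI cuts after the first base of each site, so after positions 72, 195.
Circular molecule, 2 cuts → 2 fragments:
  73–195 → 123 bp
  196–251 then 1–72 → 56 + 72 = 128 bp
Sorted largest to smallest: 128, 123 bp.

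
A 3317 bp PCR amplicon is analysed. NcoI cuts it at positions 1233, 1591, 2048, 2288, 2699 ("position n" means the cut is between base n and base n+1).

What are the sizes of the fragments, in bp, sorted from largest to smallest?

Linear molecule, 5 cuts → 6 fragments:
  1233 − 0 = 1233 bp
  1591 − 1233 = 358 bp
  2048 − 1591 = 457 bp
  2288 − 2048 = 240 bp
  2699 − 2288 = 411 bp
  3317 − 2699 = 618 bp
Sorted largest to smallest: 1233, 618, 457, 411, 358, 240 bp.

1233, 618, 457, 411, 358, 240 bp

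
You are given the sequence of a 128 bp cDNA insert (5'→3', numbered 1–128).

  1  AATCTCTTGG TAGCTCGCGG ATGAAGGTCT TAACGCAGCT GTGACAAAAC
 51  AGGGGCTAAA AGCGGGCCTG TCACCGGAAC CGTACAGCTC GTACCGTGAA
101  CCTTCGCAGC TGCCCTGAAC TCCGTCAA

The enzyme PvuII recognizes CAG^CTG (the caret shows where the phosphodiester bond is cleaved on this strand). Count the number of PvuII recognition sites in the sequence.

CAGCTG occurs starting at positions 36, 107.
PvuII cuts at 2 sites.

2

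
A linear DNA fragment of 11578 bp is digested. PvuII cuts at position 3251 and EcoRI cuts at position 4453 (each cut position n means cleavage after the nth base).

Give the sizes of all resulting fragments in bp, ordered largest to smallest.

7125, 3251, 1202 bp

Combined cut positions (sorted): 3251, 4453.
Linear molecule, 2 cuts → 3 fragments:
  3251 − 0 = 3251 bp
  4453 − 3251 = 1202 bp
  11578 − 4453 = 7125 bp
Sorted largest to smallest: 7125, 3251, 1202 bp.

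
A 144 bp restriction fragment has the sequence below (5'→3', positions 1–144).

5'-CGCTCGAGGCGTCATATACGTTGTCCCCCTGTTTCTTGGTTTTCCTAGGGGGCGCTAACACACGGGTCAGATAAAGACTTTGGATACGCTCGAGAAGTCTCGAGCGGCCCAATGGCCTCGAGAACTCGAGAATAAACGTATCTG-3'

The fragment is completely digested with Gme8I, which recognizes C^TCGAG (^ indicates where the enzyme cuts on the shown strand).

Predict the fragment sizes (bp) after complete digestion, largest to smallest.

Gme8I sites (CTCGAG) start at positions 3, 89, 99, 117, 125.
Gme8I cuts after the first base of each site, so after positions 3, 89, 99, 117, 125.
Linear molecule, 5 cuts → 6 fragments:
  1–3 → 3 bp
  4–89 → 86 bp
  90–99 → 10 bp
  100–117 → 18 bp
  118–125 → 8 bp
  126–144 → 19 bp
Sorted largest to smallest: 86, 19, 18, 10, 8, 3 bp.

86, 19, 18, 10, 8, 3 bp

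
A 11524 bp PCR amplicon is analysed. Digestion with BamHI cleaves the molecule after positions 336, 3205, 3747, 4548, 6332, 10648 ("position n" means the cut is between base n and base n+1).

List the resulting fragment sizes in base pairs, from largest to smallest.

4316, 2869, 1784, 876, 801, 542, 336 bp

Linear molecule, 6 cuts → 7 fragments:
  336 − 0 = 336 bp
  3205 − 336 = 2869 bp
  3747 − 3205 = 542 bp
  4548 − 3747 = 801 bp
  6332 − 4548 = 1784 bp
  10648 − 6332 = 4316 bp
  11524 − 10648 = 876 bp
Sorted largest to smallest: 4316, 2869, 1784, 876, 801, 542, 336 bp.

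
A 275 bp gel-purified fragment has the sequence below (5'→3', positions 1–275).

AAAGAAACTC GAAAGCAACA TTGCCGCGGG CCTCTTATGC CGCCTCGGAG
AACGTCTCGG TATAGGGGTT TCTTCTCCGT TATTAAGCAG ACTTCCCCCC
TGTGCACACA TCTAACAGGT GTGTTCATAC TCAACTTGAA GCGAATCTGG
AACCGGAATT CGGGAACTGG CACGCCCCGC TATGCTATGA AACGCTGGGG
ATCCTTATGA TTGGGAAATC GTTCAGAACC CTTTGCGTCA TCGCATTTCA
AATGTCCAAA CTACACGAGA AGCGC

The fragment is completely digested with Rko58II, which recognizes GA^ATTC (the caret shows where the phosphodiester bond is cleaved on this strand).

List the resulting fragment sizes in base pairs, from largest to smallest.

157, 118 bp

The Rko58II site (GAATTC) starts at position 156.
Rko58II cuts after base 2 of each site, so after position 157.
Linear molecule, 1 cut → 2 fragments:
  1–157 → 157 bp
  158–275 → 118 bp
Sorted largest to smallest: 157, 118 bp.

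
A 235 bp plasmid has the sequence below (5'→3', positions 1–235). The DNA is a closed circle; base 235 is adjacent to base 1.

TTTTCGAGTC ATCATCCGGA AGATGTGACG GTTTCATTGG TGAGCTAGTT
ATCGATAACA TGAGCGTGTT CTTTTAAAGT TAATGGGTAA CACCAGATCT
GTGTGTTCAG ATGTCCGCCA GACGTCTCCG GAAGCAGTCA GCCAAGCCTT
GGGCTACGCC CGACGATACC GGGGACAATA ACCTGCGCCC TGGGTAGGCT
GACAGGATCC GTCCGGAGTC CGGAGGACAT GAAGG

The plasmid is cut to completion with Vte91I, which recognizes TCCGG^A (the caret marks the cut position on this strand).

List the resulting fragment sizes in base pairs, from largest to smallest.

Vte91I sites (TCCGGA) start at positions 15, 127, 212, 219.
Vte91I cuts after base 5 of each site (before the last base), so after positions 19, 131, 216, 223.
Circular molecule, 4 cuts → 4 fragments:
  20–131 → 112 bp
  132–216 → 85 bp
  217–223 → 7 bp
  224–235 then 1–19 → 12 + 19 = 31 bp
Sorted largest to smallest: 112, 85, 31, 7 bp.

112, 85, 31, 7 bp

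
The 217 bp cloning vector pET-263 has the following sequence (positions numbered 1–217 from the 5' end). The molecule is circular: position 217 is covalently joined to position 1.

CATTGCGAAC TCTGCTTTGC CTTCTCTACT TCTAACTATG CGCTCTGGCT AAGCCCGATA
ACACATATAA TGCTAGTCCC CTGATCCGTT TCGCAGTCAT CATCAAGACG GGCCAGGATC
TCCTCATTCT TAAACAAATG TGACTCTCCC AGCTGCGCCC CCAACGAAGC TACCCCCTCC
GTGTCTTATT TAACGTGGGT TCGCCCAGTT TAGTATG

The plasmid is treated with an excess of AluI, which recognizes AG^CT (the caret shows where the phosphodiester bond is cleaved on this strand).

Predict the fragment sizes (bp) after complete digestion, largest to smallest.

200, 17 bp

AluI sites (AGCT) start at positions 151, 168.
AluI cuts after base 2 of each site, so after positions 152, 169.
Circular molecule, 2 cuts → 2 fragments:
  153–169 → 17 bp
  170–217 then 1–152 → 48 + 152 = 200 bp
Sorted largest to smallest: 200, 17 bp.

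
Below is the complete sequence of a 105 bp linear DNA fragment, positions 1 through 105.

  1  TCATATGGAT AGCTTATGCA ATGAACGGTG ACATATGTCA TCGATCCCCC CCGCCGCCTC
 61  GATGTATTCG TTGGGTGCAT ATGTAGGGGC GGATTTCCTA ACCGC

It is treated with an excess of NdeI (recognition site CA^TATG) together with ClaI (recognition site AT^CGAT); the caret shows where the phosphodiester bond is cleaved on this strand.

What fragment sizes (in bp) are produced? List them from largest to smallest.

38, 30, 26, 8, 3 bp

NdeI sites (CATATG) start at positions 2, 32, 78.
NdeI cuts after base 2 of each site, so after positions 3, 33, 79.
The ClaI site (ATCGAT) starts at position 40.
ClaI cuts after base 2 of each site, so after position 41.
Combined cut positions: 3, 33, 41, 79.
Linear molecule, 4 cuts → 5 fragments:
  1–3 → 3 bp
  4–33 → 30 bp
  34–41 → 8 bp
  42–79 → 38 bp
  80–105 → 26 bp
Sorted largest to smallest: 38, 30, 26, 8, 3 bp.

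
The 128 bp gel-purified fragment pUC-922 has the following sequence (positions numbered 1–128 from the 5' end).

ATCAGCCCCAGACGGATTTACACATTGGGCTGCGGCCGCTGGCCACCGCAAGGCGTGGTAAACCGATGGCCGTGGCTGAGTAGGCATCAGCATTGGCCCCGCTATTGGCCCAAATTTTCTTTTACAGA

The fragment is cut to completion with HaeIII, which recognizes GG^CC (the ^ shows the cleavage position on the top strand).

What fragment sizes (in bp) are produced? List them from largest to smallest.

HaeIII sites (GGCC) start at positions 34, 41, 68, 95, 107.
HaeIII cuts after base 2 of each site, so after positions 35, 42, 69, 96, 108.
Linear molecule, 5 cuts → 6 fragments:
  1–35 → 35 bp
  36–42 → 7 bp
  43–69 → 27 bp
  70–96 → 27 bp
  97–108 → 12 bp
  109–128 → 20 bp
Sorted largest to smallest: 35, 27, 27, 20, 12, 7 bp.

35, 27, 27, 20, 12, 7 bp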